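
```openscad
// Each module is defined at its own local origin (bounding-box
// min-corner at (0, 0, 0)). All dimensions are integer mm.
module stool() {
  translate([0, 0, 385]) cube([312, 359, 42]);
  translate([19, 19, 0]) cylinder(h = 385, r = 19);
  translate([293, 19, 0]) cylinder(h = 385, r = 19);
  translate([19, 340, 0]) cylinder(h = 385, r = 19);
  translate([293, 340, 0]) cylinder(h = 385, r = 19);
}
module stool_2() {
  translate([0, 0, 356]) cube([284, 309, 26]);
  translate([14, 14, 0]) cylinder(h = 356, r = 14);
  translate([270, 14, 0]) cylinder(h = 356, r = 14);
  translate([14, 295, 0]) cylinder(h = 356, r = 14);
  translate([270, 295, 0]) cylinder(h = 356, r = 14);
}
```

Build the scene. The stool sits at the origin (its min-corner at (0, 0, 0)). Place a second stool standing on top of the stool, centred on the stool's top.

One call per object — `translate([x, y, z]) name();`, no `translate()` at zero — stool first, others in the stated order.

stool();
translate([14, 25, 427]) stool_2();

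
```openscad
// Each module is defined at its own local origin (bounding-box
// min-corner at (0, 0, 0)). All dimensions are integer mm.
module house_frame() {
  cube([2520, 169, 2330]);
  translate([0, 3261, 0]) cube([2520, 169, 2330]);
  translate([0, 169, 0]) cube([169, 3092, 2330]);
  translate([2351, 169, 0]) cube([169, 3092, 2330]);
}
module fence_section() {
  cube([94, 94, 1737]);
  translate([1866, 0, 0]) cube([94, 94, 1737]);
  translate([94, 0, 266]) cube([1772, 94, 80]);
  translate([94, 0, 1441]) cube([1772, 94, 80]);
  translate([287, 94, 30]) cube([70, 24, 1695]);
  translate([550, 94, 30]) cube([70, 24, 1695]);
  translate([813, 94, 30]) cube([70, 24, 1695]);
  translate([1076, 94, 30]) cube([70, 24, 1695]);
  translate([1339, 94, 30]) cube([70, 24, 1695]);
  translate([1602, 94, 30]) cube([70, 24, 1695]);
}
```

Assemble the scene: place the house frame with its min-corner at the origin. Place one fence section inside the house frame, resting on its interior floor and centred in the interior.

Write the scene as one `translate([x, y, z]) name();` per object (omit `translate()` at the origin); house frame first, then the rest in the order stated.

house_frame();
translate([280, 1656, 0]) fence_section();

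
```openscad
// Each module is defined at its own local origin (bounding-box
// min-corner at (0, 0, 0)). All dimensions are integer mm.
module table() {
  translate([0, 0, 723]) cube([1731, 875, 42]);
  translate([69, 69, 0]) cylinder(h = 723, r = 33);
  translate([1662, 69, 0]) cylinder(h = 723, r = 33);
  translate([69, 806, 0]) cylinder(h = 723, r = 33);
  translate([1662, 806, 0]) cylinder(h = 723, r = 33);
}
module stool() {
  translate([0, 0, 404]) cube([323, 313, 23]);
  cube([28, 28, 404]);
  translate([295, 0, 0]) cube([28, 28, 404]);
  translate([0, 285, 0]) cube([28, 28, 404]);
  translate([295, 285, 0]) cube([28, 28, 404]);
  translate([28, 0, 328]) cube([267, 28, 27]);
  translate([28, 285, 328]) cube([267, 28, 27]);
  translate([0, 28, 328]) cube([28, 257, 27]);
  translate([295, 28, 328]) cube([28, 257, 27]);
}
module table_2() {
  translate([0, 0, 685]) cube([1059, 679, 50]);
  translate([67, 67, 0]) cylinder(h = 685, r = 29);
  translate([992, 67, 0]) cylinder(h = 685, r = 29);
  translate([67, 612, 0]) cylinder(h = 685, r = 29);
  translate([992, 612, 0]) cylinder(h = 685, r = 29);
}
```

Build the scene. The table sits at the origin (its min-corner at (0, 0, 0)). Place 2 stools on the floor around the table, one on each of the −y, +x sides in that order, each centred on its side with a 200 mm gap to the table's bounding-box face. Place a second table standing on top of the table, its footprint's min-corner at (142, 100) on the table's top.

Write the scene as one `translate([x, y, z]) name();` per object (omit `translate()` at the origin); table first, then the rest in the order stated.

table();
translate([704, -513, 0]) stool();
translate([1931, 281, 0]) stool();
translate([142, 100, 765]) table_2();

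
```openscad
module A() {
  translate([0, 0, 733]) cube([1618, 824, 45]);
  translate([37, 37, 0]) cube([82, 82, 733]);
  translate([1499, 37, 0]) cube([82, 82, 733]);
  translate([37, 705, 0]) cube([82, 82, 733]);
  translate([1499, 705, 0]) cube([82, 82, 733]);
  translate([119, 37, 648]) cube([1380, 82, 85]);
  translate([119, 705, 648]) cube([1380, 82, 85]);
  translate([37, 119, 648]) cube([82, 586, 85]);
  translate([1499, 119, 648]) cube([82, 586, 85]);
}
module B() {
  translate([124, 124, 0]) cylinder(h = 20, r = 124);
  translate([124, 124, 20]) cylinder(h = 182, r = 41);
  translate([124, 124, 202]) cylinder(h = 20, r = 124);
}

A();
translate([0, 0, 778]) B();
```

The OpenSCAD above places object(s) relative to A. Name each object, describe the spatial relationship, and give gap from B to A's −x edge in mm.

A is a table. B is a spool. The spool is on top of the table. The gap from the spool to the table's −x edge is 0 mm.

The spool's min-x is at 0; the table's min-x is 0; gap = 0 mm.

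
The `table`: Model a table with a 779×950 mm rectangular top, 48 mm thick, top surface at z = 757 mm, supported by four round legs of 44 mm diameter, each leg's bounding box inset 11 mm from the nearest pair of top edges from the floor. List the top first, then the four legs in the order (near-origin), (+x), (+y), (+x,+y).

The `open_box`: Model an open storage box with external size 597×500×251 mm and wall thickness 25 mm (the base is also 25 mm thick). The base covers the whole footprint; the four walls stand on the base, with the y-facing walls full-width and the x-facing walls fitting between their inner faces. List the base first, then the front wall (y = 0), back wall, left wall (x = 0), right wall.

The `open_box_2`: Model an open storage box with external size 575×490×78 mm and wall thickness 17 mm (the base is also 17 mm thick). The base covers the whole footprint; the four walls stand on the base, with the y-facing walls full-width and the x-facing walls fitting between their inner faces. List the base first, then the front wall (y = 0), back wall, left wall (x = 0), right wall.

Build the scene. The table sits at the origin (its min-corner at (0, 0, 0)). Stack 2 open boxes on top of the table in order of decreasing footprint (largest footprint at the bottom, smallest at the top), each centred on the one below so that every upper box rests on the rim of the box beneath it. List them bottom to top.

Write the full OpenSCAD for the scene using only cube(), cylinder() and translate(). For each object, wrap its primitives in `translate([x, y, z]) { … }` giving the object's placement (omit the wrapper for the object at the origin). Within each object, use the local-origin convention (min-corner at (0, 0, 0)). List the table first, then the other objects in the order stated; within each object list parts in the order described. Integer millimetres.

translate([0, 0, 709]) cube([779, 950, 48]);
translate([33, 33, 0]) cylinder(h = 709, r = 22);
translate([746, 33, 0]) cylinder(h = 709, r = 22);
translate([33, 917, 0]) cylinder(h = 709, r = 22);
translate([746, 917, 0]) cylinder(h = 709, r = 22);
translate([91, 225, 757]) {
  cube([597, 500, 25]);
  translate([0, 0, 25]) cube([597, 25, 226]);
  translate([0, 475, 25]) cube([597, 25, 226]);
  translate([0, 25, 25]) cube([25, 450, 226]);
  translate([572, 25, 25]) cube([25, 450, 226]);
}
translate([102, 230, 1008]) {
  cube([575, 490, 17]);
  translate([0, 0, 17]) cube([575, 17, 61]);
  translate([0, 473, 17]) cube([575, 17, 61]);
  translate([0, 17, 17]) cube([17, 456, 61]);
  translate([558, 17, 17]) cube([17, 456, 61]);
}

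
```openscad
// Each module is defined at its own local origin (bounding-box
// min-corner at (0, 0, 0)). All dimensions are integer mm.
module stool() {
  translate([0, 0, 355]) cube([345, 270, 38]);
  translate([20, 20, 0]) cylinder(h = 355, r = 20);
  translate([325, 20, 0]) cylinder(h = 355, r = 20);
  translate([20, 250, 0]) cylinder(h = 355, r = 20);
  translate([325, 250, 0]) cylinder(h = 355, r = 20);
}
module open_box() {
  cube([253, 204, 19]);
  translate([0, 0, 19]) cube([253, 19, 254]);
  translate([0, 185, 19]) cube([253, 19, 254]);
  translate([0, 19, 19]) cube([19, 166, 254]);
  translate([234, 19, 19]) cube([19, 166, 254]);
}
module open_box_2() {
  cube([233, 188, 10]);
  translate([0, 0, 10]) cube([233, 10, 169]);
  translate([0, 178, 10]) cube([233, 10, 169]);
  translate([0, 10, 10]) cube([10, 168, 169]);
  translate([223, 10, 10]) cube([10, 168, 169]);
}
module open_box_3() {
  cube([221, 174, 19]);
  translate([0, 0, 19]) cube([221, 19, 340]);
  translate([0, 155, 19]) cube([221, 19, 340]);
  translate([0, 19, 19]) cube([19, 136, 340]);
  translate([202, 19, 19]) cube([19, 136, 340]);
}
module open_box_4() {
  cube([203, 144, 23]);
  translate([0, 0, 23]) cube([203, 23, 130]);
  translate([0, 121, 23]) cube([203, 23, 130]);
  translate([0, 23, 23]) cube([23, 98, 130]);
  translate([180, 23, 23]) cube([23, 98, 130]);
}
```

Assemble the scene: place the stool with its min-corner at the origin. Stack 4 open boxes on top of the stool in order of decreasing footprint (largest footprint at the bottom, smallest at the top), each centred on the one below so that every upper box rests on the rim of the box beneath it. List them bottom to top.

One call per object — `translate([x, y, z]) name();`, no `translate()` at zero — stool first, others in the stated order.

stool();
translate([46, 33, 393]) open_box();
translate([56, 41, 666]) open_box_2();
translate([62, 48, 845]) open_box_3();
translate([71, 63, 1204]) open_box_4();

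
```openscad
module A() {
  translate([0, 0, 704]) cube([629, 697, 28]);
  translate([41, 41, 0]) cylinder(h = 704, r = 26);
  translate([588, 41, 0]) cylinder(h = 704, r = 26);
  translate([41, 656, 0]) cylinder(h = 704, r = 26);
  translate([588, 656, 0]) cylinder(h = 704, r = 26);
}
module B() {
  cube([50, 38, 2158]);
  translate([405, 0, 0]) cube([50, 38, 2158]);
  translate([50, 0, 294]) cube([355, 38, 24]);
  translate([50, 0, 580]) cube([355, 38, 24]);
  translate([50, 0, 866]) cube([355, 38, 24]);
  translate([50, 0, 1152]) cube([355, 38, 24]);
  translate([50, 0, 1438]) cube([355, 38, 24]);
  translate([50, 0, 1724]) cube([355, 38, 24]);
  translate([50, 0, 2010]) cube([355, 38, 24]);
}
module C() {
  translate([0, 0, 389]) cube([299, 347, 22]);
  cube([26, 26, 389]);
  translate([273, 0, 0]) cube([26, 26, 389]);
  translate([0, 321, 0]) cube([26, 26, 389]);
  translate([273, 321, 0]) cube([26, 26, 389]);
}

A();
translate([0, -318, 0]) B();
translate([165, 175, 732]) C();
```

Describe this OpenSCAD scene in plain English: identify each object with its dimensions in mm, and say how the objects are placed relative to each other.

A is a table: top 629 mm (x) × 697 mm (y), 28 mm thick, upper face at z = 732 mm, on four round legs of 52 mm diameter, each leg's bounding box inset 15 mm from the nearest pair of top edges, running from z = 0 to the bottom of the top.

B is a wooden ladder with two side rails of 50×38 mm section and 2158 mm height, set 455 mm apart overall. Between them run 7 rectangular rungs (38 mm deep, 24 mm thick), front faces flush with the rails' −y face. The bottom of the first rung is 294 mm above the floor and each subsequent rung is 286 mm higher than the one below.

C is a four-legged stool. The seat is 299×347 mm, 22 mm thick, top at z = 411 mm. It stands on four square legs, each 26×26 mm in cross-section, from z = 0 to the seat underside, each flush with a corner of the seat.

The ladder is on the floor beside the table on its −y side. The stool is on top of the table, centred.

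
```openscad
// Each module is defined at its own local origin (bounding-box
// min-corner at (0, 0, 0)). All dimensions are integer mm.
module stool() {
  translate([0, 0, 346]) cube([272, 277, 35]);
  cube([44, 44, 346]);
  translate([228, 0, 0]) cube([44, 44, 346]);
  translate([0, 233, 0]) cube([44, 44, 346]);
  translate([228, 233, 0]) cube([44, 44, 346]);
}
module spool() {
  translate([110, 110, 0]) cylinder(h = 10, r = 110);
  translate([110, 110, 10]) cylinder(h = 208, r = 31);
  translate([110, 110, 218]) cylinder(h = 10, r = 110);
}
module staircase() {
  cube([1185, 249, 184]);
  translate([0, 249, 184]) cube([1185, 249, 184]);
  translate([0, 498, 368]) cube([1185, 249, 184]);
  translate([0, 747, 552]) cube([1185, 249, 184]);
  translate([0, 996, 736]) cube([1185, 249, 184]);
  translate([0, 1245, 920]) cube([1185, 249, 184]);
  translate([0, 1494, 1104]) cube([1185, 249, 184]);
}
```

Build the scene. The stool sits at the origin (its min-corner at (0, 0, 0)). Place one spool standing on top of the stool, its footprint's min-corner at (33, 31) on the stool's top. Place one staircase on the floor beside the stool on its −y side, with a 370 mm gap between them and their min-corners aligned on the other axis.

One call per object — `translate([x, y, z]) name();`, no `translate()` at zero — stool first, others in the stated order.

stool();
translate([33, 31, 381]) spool();
translate([0, -2113, 0]) staircase();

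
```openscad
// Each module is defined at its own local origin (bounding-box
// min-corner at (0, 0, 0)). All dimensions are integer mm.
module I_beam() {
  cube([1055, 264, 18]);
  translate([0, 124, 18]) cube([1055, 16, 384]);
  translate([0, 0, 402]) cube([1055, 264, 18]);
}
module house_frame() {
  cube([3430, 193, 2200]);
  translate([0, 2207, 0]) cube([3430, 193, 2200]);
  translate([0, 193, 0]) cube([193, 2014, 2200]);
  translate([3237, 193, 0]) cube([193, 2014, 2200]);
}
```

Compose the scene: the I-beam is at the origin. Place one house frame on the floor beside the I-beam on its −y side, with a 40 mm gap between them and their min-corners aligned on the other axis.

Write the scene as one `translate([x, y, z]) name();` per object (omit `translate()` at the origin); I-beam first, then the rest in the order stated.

I_beam();
translate([0, -2440, 0]) house_frame();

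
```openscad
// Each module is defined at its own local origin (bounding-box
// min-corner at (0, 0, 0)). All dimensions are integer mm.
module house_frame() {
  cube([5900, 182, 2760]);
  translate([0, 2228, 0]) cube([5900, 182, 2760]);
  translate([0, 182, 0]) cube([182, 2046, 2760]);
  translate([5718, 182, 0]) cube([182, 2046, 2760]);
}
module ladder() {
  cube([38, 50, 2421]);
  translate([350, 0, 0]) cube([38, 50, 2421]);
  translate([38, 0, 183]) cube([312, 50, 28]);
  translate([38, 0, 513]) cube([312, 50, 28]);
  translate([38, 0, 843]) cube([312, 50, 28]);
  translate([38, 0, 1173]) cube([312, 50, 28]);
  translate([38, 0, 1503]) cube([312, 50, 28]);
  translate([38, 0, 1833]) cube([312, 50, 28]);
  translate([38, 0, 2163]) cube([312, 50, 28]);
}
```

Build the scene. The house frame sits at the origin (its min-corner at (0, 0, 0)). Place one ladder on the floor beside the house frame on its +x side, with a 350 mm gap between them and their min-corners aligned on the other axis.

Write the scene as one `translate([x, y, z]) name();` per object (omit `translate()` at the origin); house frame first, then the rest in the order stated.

house_frame();
translate([6250, 0, 0]) ladder();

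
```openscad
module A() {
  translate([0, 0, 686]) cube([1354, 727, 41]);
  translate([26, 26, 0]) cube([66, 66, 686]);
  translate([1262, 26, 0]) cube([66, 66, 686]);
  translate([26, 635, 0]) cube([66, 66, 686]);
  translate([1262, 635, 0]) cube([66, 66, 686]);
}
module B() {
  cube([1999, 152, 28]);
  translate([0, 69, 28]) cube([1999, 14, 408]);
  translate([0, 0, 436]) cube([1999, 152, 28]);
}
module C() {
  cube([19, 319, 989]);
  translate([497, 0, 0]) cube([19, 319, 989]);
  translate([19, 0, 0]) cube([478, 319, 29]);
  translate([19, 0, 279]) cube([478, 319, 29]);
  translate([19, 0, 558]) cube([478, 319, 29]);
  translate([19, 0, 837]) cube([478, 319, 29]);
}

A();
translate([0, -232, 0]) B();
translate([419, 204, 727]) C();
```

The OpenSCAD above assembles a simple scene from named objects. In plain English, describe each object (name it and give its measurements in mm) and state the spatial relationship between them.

A is a rectangular dining table. The top is 1354×727×41 mm with its upper surface at z = 727 mm. It stands on four 66×66 mm square legs, each inset 26 mm from the nearest pair of top edges, running from the floor to the underside of the top.

B is an I-beam lying along x, 1999 mm long. Overall section height 464 mm. Two flanges 152 mm wide (y) and 28 mm thick, one on the floor and one at the top; a web 14 mm thick runs between them, centred on the flange width.

C is an open bookshelf. Two side panels, each 19 mm thick, 319 mm deep and 989 mm tall, stand 516 mm apart (outside-to-outside). Between them sit 4 shelves, each 29 mm thick and 319 mm deep, spanning the full gap between the sides. The bottom shelf rests on the floor (its underside at z = 0) and the clear gap between one shelf's top and the next shelf's underside is 250 mm.

The I-beam is on the floor beside the table on its −y side. The bookshelf is on top of the table, centred.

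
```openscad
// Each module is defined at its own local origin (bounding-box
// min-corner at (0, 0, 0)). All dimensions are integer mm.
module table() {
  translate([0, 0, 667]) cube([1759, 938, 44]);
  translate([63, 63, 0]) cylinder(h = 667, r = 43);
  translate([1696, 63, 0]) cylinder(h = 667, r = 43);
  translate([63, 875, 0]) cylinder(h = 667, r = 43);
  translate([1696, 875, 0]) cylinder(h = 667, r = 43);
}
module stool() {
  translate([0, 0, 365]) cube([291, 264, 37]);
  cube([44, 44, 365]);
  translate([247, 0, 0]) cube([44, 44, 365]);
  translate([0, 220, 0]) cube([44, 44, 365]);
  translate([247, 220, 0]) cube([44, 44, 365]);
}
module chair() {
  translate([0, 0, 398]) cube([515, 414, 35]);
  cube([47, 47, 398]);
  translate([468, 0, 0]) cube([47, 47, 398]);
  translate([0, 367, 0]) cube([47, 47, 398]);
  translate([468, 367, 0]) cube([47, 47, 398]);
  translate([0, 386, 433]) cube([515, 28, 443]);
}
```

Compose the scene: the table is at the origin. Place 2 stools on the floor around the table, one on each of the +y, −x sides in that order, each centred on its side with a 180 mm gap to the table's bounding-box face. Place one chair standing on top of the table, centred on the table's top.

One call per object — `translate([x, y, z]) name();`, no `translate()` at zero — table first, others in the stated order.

table();
translate([734, 1118, 0]) stool();
translate([-471, 337, 0]) stool();
translate([622, 262, 711]) chair();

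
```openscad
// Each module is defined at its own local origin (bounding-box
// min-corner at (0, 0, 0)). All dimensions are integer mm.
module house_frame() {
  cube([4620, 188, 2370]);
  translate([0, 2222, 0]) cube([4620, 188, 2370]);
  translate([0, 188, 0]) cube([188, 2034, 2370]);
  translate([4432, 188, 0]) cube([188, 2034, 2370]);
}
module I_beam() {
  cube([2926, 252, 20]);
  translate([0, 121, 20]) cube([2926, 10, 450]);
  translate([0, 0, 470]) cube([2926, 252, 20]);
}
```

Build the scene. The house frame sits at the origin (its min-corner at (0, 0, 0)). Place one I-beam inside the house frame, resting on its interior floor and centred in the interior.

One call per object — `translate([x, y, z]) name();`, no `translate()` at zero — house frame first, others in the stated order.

house_frame();
translate([847, 1079, 0]) I_beam();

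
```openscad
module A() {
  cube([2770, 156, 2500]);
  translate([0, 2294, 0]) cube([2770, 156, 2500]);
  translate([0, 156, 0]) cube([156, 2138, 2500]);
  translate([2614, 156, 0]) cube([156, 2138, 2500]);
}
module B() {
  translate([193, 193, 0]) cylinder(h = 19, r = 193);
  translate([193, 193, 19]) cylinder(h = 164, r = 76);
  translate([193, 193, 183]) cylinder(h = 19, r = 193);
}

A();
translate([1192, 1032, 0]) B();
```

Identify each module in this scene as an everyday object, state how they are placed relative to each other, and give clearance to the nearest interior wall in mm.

A is a house frame. B is a spool. The spool sits inside the house frame, centred. The clearance to the nearest interior wall is 876 mm.

Clearances: x = 1036, y = 876; minimum 876 mm.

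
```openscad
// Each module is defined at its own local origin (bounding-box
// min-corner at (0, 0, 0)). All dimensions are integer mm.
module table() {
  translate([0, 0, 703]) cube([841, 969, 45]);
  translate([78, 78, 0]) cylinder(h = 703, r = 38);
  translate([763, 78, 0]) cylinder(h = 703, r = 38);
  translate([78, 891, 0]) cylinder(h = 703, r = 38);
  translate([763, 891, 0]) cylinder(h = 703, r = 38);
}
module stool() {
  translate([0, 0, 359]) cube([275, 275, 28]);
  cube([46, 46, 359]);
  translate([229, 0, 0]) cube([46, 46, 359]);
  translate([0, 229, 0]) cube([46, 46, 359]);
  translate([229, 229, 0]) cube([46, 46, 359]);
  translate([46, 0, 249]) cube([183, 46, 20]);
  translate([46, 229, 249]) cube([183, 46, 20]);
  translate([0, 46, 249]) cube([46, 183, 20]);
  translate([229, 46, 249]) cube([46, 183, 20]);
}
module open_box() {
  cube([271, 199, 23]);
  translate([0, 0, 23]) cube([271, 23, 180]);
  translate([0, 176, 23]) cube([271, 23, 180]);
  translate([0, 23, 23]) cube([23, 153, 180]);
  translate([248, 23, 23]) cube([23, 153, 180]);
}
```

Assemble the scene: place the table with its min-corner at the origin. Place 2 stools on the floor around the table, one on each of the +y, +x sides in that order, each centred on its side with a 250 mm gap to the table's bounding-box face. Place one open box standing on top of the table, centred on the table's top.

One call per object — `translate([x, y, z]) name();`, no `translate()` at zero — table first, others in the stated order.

table();
translate([283, 1219, 0]) stool();
translate([1091, 347, 0]) stool();
translate([285, 385, 748]) open_box();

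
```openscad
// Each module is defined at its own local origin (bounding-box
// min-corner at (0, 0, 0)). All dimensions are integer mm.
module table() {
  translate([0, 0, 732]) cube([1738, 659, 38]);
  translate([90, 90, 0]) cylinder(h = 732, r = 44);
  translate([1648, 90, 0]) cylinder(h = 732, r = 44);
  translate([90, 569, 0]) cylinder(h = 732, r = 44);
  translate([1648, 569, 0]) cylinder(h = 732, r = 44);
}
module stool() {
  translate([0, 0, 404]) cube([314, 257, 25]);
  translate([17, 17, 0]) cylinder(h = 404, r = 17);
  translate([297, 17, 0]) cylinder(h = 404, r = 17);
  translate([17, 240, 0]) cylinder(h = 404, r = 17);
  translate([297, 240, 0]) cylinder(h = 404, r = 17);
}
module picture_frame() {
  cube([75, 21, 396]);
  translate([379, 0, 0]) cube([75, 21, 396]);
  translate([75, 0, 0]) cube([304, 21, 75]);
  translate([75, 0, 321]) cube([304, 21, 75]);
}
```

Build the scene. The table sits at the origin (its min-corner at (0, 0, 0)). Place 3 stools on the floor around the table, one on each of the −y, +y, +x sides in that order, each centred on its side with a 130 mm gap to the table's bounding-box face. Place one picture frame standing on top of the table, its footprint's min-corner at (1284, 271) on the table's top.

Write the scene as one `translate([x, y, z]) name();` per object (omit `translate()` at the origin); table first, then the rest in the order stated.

table();
translate([712, -387, 0]) stool();
translate([712, 789, 0]) stool();
translate([1868, 201, 0]) stool();
translate([1284, 271, 770]) picture_frame();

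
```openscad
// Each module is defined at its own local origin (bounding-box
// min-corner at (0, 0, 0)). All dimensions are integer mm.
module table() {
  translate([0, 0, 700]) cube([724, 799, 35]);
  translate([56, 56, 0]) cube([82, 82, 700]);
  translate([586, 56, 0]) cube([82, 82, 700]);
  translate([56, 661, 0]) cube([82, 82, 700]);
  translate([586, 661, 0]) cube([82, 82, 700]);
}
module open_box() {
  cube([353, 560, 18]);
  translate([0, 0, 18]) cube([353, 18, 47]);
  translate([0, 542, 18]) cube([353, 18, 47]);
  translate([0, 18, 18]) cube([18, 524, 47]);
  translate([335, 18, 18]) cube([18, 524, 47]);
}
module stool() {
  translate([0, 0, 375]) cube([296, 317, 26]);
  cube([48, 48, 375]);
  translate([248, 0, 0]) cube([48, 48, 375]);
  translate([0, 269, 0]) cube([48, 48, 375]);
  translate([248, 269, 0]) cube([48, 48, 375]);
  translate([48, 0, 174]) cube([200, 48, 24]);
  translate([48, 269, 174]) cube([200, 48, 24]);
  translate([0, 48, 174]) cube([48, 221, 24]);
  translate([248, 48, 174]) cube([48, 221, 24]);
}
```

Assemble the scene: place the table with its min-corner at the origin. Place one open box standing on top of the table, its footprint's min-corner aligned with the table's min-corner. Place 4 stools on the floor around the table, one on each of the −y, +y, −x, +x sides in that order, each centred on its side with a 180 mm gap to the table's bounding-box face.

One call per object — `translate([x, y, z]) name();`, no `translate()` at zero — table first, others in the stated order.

table();
translate([0, 0, 735]) open_box();
translate([214, -497, 0]) stool();
translate([214, 979, 0]) stool();
translate([-476, 241, 0]) stool();
translate([904, 241, 0]) stool();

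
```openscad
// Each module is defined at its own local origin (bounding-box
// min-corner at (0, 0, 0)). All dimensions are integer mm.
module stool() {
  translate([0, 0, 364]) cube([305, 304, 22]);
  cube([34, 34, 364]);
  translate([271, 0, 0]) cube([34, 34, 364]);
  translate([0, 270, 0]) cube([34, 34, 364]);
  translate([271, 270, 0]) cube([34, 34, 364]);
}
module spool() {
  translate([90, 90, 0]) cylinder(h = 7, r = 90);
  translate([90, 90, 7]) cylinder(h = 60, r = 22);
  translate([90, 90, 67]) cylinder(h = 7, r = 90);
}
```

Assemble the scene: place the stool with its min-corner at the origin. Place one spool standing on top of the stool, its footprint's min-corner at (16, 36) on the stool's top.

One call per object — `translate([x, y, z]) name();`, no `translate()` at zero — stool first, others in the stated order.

stool();
translate([16, 36, 386]) spool();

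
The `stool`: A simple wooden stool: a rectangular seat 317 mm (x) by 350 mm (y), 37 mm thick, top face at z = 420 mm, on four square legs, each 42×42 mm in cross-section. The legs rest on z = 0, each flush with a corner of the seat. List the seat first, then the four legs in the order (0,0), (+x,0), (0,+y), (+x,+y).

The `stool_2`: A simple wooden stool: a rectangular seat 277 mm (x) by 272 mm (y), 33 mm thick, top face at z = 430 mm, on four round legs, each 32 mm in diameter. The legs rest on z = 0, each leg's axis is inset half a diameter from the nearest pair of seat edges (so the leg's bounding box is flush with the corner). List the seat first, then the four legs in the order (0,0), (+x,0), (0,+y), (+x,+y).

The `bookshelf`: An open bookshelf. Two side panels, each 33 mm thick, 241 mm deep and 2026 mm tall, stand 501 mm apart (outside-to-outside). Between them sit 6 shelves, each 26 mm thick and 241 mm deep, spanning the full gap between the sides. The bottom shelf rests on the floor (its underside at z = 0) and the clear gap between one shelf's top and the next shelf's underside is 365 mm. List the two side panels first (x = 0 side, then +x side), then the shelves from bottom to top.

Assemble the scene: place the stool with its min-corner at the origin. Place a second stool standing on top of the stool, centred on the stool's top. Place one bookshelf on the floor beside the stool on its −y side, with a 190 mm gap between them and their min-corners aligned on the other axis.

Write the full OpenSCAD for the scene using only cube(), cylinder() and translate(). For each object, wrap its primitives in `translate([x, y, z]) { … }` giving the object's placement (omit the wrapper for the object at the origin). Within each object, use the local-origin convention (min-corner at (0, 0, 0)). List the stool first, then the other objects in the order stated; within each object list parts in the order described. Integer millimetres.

translate([0, 0, 383]) cube([317, 350, 37]);
cube([42, 42, 383]);
translate([275, 0, 0]) cube([42, 42, 383]);
translate([0, 308, 0]) cube([42, 42, 383]);
translate([275, 308, 0]) cube([42, 42, 383]);
translate([20, 39, 420]) {
  translate([0, 0, 397]) cube([277, 272, 33]);
  translate([16, 16, 0]) cylinder(h = 397, r = 16);
  translate([261, 16, 0]) cylinder(h = 397, r = 16);
  translate([16, 256, 0]) cylinder(h = 397, r = 16);
  translate([261, 256, 0]) cylinder(h = 397, r = 16);
}
translate([0, -431, 0]) {
  cube([33, 241, 2026]);
  translate([468, 0, 0]) cube([33, 241, 2026]);
  translate([33, 0, 0]) cube([435, 241, 26]);
  translate([33, 0, 391]) cube([435, 241, 26]);
  translate([33, 0, 782]) cube([435, 241, 26]);
  translate([33, 0, 1173]) cube([435, 241, 26]);
  translate([33, 0, 1564]) cube([435, 241, 26]);
  translate([33, 0, 1955]) cube([435, 241, 26]);
}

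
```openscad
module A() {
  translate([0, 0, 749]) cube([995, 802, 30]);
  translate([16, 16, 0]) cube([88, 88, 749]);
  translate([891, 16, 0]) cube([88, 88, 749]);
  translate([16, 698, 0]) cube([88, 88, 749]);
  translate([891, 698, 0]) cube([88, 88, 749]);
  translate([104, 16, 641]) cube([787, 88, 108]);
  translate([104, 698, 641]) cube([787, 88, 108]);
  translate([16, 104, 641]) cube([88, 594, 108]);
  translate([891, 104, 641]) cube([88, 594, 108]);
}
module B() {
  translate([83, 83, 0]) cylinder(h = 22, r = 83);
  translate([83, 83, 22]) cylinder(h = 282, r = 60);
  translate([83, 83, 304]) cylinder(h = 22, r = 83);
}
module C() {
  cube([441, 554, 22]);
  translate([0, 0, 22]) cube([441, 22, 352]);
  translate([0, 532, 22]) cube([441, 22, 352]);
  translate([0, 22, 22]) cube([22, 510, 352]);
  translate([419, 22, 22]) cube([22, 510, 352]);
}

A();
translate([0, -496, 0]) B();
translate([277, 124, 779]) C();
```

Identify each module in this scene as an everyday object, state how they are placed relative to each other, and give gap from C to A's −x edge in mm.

A is a table. B is a spool. C is an open box. The spool is on the floor beside the table on its −y side. The open box is on top of the table, centred. The gap from the open box to the table's −x edge is 277 mm.

The open box's min-x is at 277; the table's min-x is 0; gap = 277 mm.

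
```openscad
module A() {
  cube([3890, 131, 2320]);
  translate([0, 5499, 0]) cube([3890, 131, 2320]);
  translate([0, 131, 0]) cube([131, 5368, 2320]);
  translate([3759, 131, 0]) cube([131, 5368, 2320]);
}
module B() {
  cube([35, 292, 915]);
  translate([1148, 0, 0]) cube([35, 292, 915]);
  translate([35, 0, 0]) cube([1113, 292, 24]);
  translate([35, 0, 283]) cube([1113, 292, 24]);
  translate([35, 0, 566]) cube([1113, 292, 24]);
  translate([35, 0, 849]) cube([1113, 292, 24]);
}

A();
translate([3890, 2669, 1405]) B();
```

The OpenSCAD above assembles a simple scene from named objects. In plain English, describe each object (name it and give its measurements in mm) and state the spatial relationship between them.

A is the wall frame of a small rectangular building: four walls, each 2320 mm tall and 131 mm thick, enclosing a footprint 3890 mm (x) by 5630 mm (y) outside-to-outside, with no floor or roof. The front and back walls (the −y and +y sides) span the full width; the two side walls fit between them.

B is a bookshelf 1183 mm wide overall, 292 mm deep and 915 mm tall. The two sides are 35 mm thick vertical panels. 4 horizontal shelves of 24 mm thickness span between the inner faces of the sides; the lowest shelf sits on the floor and shelves are stacked with a clear vertical gap of 259 mm between each pair.

The bookshelf is beside the house frame with their tops flush at z = 2320.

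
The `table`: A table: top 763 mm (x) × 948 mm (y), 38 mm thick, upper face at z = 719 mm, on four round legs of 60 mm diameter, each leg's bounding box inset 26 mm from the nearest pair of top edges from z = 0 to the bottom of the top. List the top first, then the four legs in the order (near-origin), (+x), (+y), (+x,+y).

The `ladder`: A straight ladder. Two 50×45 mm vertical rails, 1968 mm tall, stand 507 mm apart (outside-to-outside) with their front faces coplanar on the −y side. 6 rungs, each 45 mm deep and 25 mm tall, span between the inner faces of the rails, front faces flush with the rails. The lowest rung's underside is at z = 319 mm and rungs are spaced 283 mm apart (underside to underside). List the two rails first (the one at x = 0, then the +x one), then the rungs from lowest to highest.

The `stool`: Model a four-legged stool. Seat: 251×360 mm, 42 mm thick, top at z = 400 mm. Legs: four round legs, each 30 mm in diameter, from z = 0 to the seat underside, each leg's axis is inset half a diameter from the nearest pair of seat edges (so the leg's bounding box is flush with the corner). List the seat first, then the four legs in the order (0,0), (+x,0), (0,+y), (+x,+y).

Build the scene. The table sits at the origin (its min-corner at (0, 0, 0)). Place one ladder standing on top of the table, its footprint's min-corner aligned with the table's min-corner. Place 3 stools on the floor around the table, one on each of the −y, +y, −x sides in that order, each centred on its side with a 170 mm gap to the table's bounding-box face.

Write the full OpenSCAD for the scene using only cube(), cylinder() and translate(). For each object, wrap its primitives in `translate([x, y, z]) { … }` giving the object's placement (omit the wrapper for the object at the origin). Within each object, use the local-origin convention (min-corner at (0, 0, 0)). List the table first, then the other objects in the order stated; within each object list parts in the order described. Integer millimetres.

translate([0, 0, 681]) cube([763, 948, 38]);
translate([56, 56, 0]) cylinder(h = 681, r = 30);
translate([707, 56, 0]) cylinder(h = 681, r = 30);
translate([56, 892, 0]) cylinder(h = 681, r = 30);
translate([707, 892, 0]) cylinder(h = 681, r = 30);
translate([0, 0, 719]) {
  cube([50, 45, 1968]);
  translate([457, 0, 0]) cube([50, 45, 1968]);
  translate([50, 0, 319]) cube([407, 45, 25]);
  translate([50, 0, 602]) cube([407, 45, 25]);
  translate([50, 0, 885]) cube([407, 45, 25]);
  translate([50, 0, 1168]) cube([407, 45, 25]);
  translate([50, 0, 1451]) cube([407, 45, 25]);
  translate([50, 0, 1734]) cube([407, 45, 25]);
}
translate([256, -530, 0]) {
  translate([0, 0, 358]) cube([251, 360, 42]);
  translate([15, 15, 0]) cylinder(h = 358, r = 15);
  translate([236, 15, 0]) cylinder(h = 358, r = 15);
  translate([15, 345, 0]) cylinder(h = 358, r = 15);
  translate([236, 345, 0]) cylinder(h = 358, r = 15);
}
translate([256, 1118, 0]) {
  translate([0, 0, 358]) cube([251, 360, 42]);
  translate([15, 15, 0]) cylinder(h = 358, r = 15);
  translate([236, 15, 0]) cylinder(h = 358, r = 15);
  translate([15, 345, 0]) cylinder(h = 358, r = 15);
  translate([236, 345, 0]) cylinder(h = 358, r = 15);
}
translate([-421, 294, 0]) {
  translate([0, 0, 358]) cube([251, 360, 42]);
  translate([15, 15, 0]) cylinder(h = 358, r = 15);
  translate([236, 15, 0]) cylinder(h = 358, r = 15);
  translate([15, 345, 0]) cylinder(h = 358, r = 15);
  translate([236, 345, 0]) cylinder(h = 358, r = 15);
}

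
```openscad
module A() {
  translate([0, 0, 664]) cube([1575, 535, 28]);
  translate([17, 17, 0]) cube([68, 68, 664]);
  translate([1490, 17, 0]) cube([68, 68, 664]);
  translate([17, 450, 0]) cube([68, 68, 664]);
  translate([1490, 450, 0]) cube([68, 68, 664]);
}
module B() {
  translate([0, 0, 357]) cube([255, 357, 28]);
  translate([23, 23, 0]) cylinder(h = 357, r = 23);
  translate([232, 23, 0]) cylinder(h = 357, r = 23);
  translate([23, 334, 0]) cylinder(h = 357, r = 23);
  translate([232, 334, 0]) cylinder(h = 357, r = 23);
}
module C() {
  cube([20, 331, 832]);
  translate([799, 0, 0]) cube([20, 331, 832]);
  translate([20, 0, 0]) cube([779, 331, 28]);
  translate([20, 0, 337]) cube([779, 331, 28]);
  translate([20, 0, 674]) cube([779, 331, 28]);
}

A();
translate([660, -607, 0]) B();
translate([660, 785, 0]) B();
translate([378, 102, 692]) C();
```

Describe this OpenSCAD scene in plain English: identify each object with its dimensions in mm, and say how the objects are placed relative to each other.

A is a rectangular dining table. The top is 1575×535×28 mm with its upper surface at z = 692 mm. It stands on four 68×68 mm square legs, each inset 17 mm from the nearest pair of top edges, running from the floor to the underside of the top.

B is a four-legged stool. The seat is 255×357 mm, 28 mm thick, top at z = 385 mm. It stands on four round legs, each 46 mm in diameter, from z = 0 to the seat underside, each leg's axis is inset half a diameter from the nearest pair of seat edges (so the leg's bounding box is flush with the corner).

C is an open bookshelf. Two side panels, each 20 mm thick, 331 mm deep and 832 mm tall, stand 819 mm apart (outside-to-outside). Between them sit 3 shelves, each 28 mm thick and 331 mm deep, spanning the full gap between the sides. The bottom shelf rests on the floor (its underside at z = 0) and the clear gap between one shelf's top and the next shelf's underside is 309 mm.

Two stools sit around the table at the −y, +y sides. The bookshelf is on top of the table, centred.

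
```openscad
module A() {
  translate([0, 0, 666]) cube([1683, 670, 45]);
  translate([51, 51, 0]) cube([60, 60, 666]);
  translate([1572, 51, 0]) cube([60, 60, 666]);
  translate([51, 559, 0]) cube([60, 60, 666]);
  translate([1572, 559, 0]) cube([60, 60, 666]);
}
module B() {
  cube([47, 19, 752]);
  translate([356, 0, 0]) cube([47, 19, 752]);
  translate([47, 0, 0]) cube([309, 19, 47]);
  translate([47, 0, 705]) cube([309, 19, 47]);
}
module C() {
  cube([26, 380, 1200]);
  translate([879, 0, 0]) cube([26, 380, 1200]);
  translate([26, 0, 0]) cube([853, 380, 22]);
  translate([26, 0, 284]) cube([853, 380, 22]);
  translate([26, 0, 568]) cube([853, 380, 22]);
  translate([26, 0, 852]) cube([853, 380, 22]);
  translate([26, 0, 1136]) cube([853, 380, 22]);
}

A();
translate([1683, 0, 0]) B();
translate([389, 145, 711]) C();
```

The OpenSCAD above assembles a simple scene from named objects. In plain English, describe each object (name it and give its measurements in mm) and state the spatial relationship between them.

A is a table: top 1683 mm (x) × 670 mm (y), 45 mm thick, upper face at z = 711 mm, on four 60×60 mm square legs, each inset 51 mm from the nearest pair of top edges, running from z = 0 to the bottom of the top.

B is a picture frame with a 309×658 mm rectangular opening (x by z) and a uniform 47 mm border on every side. Frame depth is 19 mm along y. It is built from two vertical stiles running the full outside height and two horizontal rails spanning the gap between the stiles.

C is a bookshelf 905 mm wide overall, 380 mm deep and 1200 mm tall. The two sides are 26 mm thick vertical panels. 5 horizontal shelves of 22 mm thickness span between the inner faces of the sides; the lowest shelf sits on the floor and shelves are stacked with a clear vertical gap of 262 mm between each pair.

The picture frame is against the table's +x side, with their −y faces flush. The bookshelf is on top of the table, centred.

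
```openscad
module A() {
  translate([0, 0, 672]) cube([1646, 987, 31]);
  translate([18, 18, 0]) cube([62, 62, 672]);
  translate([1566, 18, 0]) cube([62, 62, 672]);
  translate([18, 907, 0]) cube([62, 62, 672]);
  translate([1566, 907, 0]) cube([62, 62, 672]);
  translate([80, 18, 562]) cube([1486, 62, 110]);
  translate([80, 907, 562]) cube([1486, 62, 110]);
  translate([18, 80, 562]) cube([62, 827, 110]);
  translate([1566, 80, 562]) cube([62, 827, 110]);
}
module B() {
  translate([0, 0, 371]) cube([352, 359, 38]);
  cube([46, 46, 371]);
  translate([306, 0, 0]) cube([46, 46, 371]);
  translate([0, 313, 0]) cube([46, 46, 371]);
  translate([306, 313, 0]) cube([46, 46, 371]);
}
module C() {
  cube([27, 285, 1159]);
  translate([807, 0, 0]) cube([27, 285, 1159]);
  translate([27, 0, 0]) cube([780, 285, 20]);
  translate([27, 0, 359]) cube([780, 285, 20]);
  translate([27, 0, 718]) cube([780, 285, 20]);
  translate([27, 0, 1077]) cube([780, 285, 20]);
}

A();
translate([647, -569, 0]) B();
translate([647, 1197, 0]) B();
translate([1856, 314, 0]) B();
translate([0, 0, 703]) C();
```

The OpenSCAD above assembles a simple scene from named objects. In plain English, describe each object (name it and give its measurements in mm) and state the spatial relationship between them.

A is a table with a 1646×987 mm rectangular top, 31 mm thick, top surface at z = 703 mm, supported by four 62×62 mm square legs, each inset 18 mm from the nearest pair of top edges, running from the floor. Four apron rails, 62 mm thick and 110 mm tall, run between adjacent legs with their top edges flush with the underside of the top and their outer faces flush with the legs' outer faces.

B is a four-legged stool. The seat is 352×359 mm, 38 mm thick, top at z = 409 mm. It stands on four square legs, each 46×46 mm in cross-section, from z = 0 to the seat underside, each flush with a corner of the seat.

C is an open bookshelf. Two side panels, each 27 mm thick, 285 mm deep and 1159 mm tall, stand 834 mm apart (outside-to-outside). Between them sit 4 shelves, each 20 mm thick and 285 mm deep, spanning the full gap between the sides. The bottom shelf rests on the floor (its underside at z = 0) and the clear gap between one shelf's top and the next shelf's underside is 339 mm.

Three stools sit around the table at the −y, +y, +x sides. The bookshelf is on top of the table.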